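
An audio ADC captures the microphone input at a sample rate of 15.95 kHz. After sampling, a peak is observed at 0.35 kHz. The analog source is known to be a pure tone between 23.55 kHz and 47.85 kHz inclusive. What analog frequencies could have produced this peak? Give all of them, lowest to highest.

31.55 kHz, 32.25 kHz, 47.5 kHz

Frequencies that alias to 0.35 kHz are k·fs ± 0.35 kHz for integer k ≥ 0.
k=0: 0.35 kHz.
k=1: 15.6 kHz, 16.3 kHz.
k=2: 31.55 kHz, 32.25 kHz.
k=3: 47.5 kHz, 48.2 kHz.
k=4: 63.45 kHz, 64.15 kHz.
Within [23.55 kHz, 47.85 kHz]: 31.55 kHz, 32.25 kHz, 47.5 kHz.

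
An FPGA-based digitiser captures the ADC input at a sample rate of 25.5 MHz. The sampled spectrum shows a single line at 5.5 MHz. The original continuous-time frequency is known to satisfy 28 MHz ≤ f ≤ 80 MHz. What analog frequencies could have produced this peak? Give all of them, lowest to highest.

Frequencies that alias to 5.5 MHz are k·fs ± 5.5 MHz for integer k ≥ 0.
k=0: 5.5 MHz.
k=1: 20 MHz, 31 MHz.
k=2: 45.5 MHz, 56.5 MHz.
k=3: 71 MHz, 82 MHz.
k=4: 96.5 MHz, 107.5 MHz.
Within [28 MHz, 80 MHz]: 31 MHz, 45.5 MHz, 56.5 MHz, 71 MHz.

31 MHz, 45.5 MHz, 56.5 MHz, 71 MHz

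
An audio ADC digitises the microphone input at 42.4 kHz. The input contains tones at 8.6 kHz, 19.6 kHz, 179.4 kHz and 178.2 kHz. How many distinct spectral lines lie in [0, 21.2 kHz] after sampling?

3

fs/2 = 21.2 kHz.
8.6 kHz ≤ fs/2 = 21.2 kHz, passes unchanged.
19.6 kHz ≤ fs/2 = 21.2 kHz, passes unchanged.
179.4 kHz mod fs = 9.8 kHz.
9.8 kHz ≤ fs/2 = 21.2 kHz, appears at 9.8 kHz.
178.2 kHz mod fs = 8.6 kHz.
8.6 kHz ≤ fs/2 = 21.2 kHz, appears at 8.6 kHz.
Distinct values: {8.6 kHz, 9.8 kHz, 19.6 kHz} → 3.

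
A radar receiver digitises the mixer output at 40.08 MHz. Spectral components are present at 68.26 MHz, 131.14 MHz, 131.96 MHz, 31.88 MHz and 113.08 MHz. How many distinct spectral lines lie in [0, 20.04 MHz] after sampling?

5

fs/2 = 20.04 MHz.
68.26 MHz mod fs = 28.18 MHz.
28.18 MHz > fs/2 = 20.04 MHz, folds to fs − 28.18 MHz = 11.9 MHz.
131.14 MHz mod fs = 10.9 MHz.
10.9 MHz ≤ fs/2 = 20.04 MHz, appears at 10.9 MHz.
131.96 MHz mod fs = 11.72 MHz.
11.72 MHz ≤ fs/2 = 20.04 MHz, appears at 11.72 MHz.
31.88 MHz > fs/2 = 20.04 MHz, folds to fs − 31.88 MHz = 8.2 MHz.
113.08 MHz mod fs = 32.92 MHz.
32.92 MHz > fs/2 = 20.04 MHz, folds to fs − 32.92 MHz = 7.16 MHz.
Distinct values: {7.16 MHz, 8.2 MHz, 10.9 MHz, 11.72 MHz, 11.9 MHz} → 5.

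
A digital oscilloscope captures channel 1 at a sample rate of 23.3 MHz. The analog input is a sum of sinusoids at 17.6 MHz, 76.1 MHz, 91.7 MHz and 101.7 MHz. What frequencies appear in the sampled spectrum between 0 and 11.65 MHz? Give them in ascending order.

fs/2 = 11.65 MHz.
17.6 MHz > fs/2 = 11.65 MHz, folds to fs − 17.6 MHz = 5.7 MHz.
76.1 MHz mod fs = 6.2 MHz.
6.2 MHz ≤ fs/2 = 11.65 MHz, appears at 6.2 MHz.
91.7 MHz mod fs = 21.8 MHz.
21.8 MHz > fs/2 = 11.65 MHz, folds to fs − 21.8 MHz = 1.5 MHz.
101.7 MHz mod fs = 8.5 MHz.
8.5 MHz ≤ fs/2 = 11.65 MHz, appears at 8.5 MHz.
Distinct values: {1.5 MHz, 5.7 MHz, 6.2 MHz, 8.5 MHz}.

1.5 MHz, 5.7 MHz, 6.2 MHz, 8.5 MHz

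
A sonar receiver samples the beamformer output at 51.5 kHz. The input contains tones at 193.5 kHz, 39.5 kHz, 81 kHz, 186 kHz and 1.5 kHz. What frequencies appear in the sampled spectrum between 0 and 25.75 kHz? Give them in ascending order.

1.5 kHz, 12 kHz, 12.5 kHz, 20 kHz, 22 kHz

fs/2 = 25.75 kHz.
193.5 kHz mod fs = 39 kHz.
39 kHz > fs/2 = 25.75 kHz, folds to fs − 39 kHz = 12.5 kHz.
39.5 kHz > fs/2 = 25.75 kHz, folds to fs − 39.5 kHz = 12 kHz.
81 kHz mod fs = 29.5 kHz.
29.5 kHz > fs/2 = 25.75 kHz, folds to fs − 29.5 kHz = 22 kHz.
186 kHz mod fs = 31.5 kHz.
31.5 kHz > fs/2 = 25.75 kHz, folds to fs − 31.5 kHz = 20 kHz.
1.5 kHz ≤ fs/2 = 25.75 kHz, passes unchanged.
Distinct values: {1.5 kHz, 12 kHz, 12.5 kHz, 20 kHz, 22 kHz}.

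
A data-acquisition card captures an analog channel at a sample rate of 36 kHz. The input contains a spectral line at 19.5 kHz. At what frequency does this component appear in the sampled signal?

16.5 kHz

19.5 kHz > fs/2 = 18 kHz, folds to fs − 19.5 kHz = 16.5 kHz.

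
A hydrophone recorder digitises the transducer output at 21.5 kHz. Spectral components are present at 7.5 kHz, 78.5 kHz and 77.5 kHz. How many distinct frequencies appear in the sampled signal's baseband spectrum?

2

fs/2 = 10.75 kHz.
7.5 kHz ≤ fs/2 = 10.75 kHz, passes unchanged.
78.5 kHz mod fs = 14 kHz.
14 kHz > fs/2 = 10.75 kHz, folds to fs − 14 kHz = 7.5 kHz.
77.5 kHz mod fs = 13 kHz.
13 kHz > fs/2 = 10.75 kHz, folds to fs − 13 kHz = 8.5 kHz.
Distinct values: {7.5 kHz, 8.5 kHz} → 2.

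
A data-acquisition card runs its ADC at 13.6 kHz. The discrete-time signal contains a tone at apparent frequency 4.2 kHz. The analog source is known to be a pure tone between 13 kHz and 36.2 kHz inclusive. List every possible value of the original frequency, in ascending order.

Frequencies that alias to 4.2 kHz are k·fs ± 4.2 kHz for integer k ≥ 0.
k=0: 4.2 kHz.
k=1: 9.4 kHz, 17.8 kHz.
k=2: 23 kHz, 31.4 kHz.
k=3: 36.6 kHz, 45 kHz.
Within [13 kHz, 36.2 kHz]: 17.8 kHz, 23 kHz, 31.4 kHz.

17.8 kHz, 23 kHz, 31.4 kHz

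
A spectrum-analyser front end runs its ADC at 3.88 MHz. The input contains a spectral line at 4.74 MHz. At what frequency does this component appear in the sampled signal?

4.74 MHz mod fs = 0.86 MHz.
0.86 MHz ≤ fs/2 = 1.94 MHz, appears at 0.86 MHz.

0.86 MHz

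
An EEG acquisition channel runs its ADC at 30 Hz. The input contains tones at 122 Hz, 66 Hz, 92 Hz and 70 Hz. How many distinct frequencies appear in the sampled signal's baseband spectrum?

fs/2 = 15 Hz.
122 Hz mod fs = 2 Hz.
2 Hz ≤ fs/2 = 15 Hz, appears at 2 Hz.
66 Hz mod fs = 6 Hz.
6 Hz ≤ fs/2 = 15 Hz, appears at 6 Hz.
92 Hz mod fs = 2 Hz.
2 Hz ≤ fs/2 = 15 Hz, appears at 2 Hz.
70 Hz mod fs = 10 Hz.
10 Hz ≤ fs/2 = 15 Hz, appears at 10 Hz.
Distinct values: {2 Hz, 6 Hz, 10 Hz} → 3.

3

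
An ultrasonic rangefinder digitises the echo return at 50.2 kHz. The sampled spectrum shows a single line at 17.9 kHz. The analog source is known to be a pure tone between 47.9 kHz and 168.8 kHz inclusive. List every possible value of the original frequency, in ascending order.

Frequencies that alias to 17.9 kHz are k·fs ± 17.9 kHz for integer k ≥ 0.
k=0: 17.9 kHz.
k=1: 32.3 kHz, 68.1 kHz.
k=2: 82.5 kHz, 118.3 kHz.
k=3: 132.7 kHz, 168.5 kHz.
k=4: 182.9 kHz, 218.7 kHz.
Within [47.9 kHz, 168.8 kHz]: 68.1 kHz, 82.5 kHz, 118.3 kHz, 132.7 kHz, 168.5 kHz.

68.1 kHz, 82.5 kHz, 118.3 kHz, 132.7 kHz, 168.5 kHz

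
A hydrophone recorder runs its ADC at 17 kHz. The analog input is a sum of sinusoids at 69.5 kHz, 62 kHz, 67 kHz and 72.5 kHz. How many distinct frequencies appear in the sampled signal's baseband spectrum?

fs/2 = 8.5 kHz.
69.5 kHz mod fs = 1.5 kHz.
1.5 kHz ≤ fs/2 = 8.5 kHz, appears at 1.5 kHz.
62 kHz mod fs = 11 kHz.
11 kHz > fs/2 = 8.5 kHz, folds to fs − 11 kHz = 6 kHz.
67 kHz mod fs = 16 kHz.
16 kHz > fs/2 = 8.5 kHz, folds to fs − 16 kHz = 1 kHz.
72.5 kHz mod fs = 4.5 kHz.
4.5 kHz ≤ fs/2 = 8.5 kHz, appears at 4.5 kHz.
Distinct values: {1 kHz, 1.5 kHz, 4.5 kHz, 6 kHz} → 4.

4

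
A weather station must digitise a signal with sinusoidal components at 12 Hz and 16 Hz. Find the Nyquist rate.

Highest-frequency component: 16 Hz.
Nyquist rate = 2 × 16 Hz = 32 Hz.

32 Hz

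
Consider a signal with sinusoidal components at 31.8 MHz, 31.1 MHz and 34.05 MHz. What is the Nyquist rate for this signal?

68.1 MHz

Highest-frequency component: 34.05 MHz.
Nyquist rate = 2 × 34.05 MHz = 68.1 MHz.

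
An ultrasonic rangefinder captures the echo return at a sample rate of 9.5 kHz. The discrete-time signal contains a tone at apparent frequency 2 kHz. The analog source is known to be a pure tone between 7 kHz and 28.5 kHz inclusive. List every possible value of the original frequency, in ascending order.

7.5 kHz, 11.5 kHz, 17 kHz, 21 kHz, 26.5 kHz

Frequencies that alias to 2 kHz are k·fs ± 2 kHz for integer k ≥ 0.
k=0: 2 kHz.
k=1: 7.5 kHz, 11.5 kHz.
k=2: 17 kHz, 21 kHz.
k=3: 26.5 kHz, 30.5 kHz.
k=4: 36 kHz, 40 kHz.
Within [7 kHz, 28.5 kHz]: 7.5 kHz, 11.5 kHz, 17 kHz, 21 kHz, 26.5 kHz.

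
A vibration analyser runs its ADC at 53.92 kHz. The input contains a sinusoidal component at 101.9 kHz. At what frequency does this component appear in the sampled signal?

5.94 kHz

101.9 kHz mod fs = 47.98 kHz.
47.98 kHz > fs/2 = 26.96 kHz, folds to fs − 47.98 kHz = 5.94 kHz.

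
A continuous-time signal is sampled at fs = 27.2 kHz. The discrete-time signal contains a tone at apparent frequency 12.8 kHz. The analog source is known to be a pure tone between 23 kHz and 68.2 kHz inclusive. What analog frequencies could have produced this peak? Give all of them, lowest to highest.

40 kHz, 41.6 kHz, 67.2 kHz

Frequencies that alias to 12.8 kHz are k·fs ± 12.8 kHz for integer k ≥ 0.
k=0: 12.8 kHz.
k=1: 14.4 kHz, 40 kHz.
k=2: 41.6 kHz, 67.2 kHz.
k=3: 68.8 kHz, 94.4 kHz.
Within [23 kHz, 68.2 kHz]: 40 kHz, 41.6 kHz, 67.2 kHz.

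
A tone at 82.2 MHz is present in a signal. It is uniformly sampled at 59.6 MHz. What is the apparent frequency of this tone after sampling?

22.6 MHz

82.2 MHz mod fs = 22.6 MHz.
22.6 MHz ≤ fs/2 = 29.8 MHz, appears at 22.6 MHz.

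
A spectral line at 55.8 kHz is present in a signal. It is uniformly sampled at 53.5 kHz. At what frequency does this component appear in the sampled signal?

55.8 kHz mod fs = 2.3 kHz.
2.3 kHz ≤ fs/2 = 26.75 kHz, appears at 2.3 kHz.

2.3 kHz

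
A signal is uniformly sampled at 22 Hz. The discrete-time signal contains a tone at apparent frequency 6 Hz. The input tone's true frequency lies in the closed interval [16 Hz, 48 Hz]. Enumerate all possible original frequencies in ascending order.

16 Hz, 28 Hz, 38 Hz

Frequencies that alias to 6 Hz are k·fs ± 6 Hz for integer k ≥ 0.
k=0: 6 Hz.
k=1: 16 Hz, 28 Hz.
k=2: 38 Hz, 50 Hz.
k=3: 60 Hz, 72 Hz.
Within [16 Hz, 48 Hz]: 16 Hz, 28 Hz, 38 Hz.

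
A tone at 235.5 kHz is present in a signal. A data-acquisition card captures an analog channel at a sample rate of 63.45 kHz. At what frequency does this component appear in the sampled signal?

18.3 kHz

235.5 kHz mod fs = 45.15 kHz.
45.15 kHz > fs/2 = 31.725 kHz, folds to fs − 45.15 kHz = 18.3 kHz.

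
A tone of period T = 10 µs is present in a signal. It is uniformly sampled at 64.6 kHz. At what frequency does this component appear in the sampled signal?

T = 10 µs → f = 1/T = 100 kHz.
100 kHz mod fs = 35.4 kHz.
35.4 kHz > fs/2 = 32.3 kHz, folds to fs − 35.4 kHz = 29.2 kHz.

29.2 kHz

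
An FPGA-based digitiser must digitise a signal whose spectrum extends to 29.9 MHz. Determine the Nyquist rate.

59.8 MHz

Nyquist rate = 2 × 29.9 MHz = 59.8 MHz.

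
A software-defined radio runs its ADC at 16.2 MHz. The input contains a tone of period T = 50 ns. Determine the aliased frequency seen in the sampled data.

3.8 MHz

T = 50 ns → f = 1/T = 20 MHz.
20 MHz mod fs = 3.8 MHz.
3.8 MHz ≤ fs/2 = 8.1 MHz, appears at 3.8 MHz.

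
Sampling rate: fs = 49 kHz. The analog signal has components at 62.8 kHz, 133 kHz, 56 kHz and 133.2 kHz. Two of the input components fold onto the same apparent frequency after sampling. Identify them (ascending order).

62.8 kHz, 133.2 kHz

fs/2 = 24.5 kHz.
62.8 kHz mod fs = 13.8 kHz.
13.8 kHz ≤ fs/2 = 24.5 kHz, appears at 13.8 kHz.
133 kHz mod fs = 35 kHz.
35 kHz > fs/2 = 24.5 kHz, folds to fs − 35 kHz = 14 kHz.
56 kHz mod fs = 7 kHz.
7 kHz ≤ fs/2 = 24.5 kHz, appears at 7 kHz.
133.2 kHz mod fs = 35.2 kHz.
35.2 kHz > fs/2 = 24.5 kHz, folds to fs − 35.2 kHz = 13.8 kHz.
62.8 kHz and 133.2 kHz both map to 13.8 kHz.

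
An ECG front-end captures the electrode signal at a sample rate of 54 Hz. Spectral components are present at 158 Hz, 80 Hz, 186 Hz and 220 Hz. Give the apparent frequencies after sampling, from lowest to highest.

fs/2 = 27 Hz.
158 Hz mod fs = 50 Hz.
50 Hz > fs/2 = 27 Hz, folds to fs − 50 Hz = 4 Hz.
80 Hz mod fs = 26 Hz.
26 Hz ≤ fs/2 = 27 Hz, appears at 26 Hz.
186 Hz mod fs = 24 Hz.
24 Hz ≤ fs/2 = 27 Hz, appears at 24 Hz.
220 Hz mod fs = 4 Hz.
4 Hz ≤ fs/2 = 27 Hz, appears at 4 Hz.
Distinct values: {4 Hz, 24 Hz, 26 Hz}.

4 Hz, 24 Hz, 26 Hz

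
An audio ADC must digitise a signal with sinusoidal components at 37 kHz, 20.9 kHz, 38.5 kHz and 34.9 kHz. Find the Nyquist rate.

77 kHz

Highest-frequency component: 38.5 kHz.
Nyquist rate = 2 × 38.5 kHz = 77 kHz.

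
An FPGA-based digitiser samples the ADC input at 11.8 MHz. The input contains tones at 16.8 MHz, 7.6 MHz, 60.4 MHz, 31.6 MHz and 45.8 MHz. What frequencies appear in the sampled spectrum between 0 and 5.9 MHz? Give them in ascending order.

1.4 MHz, 3.8 MHz, 4.2 MHz, 5 MHz

fs/2 = 5.9 MHz.
16.8 MHz mod fs = 5 MHz.
5 MHz ≤ fs/2 = 5.9 MHz, appears at 5 MHz.
7.6 MHz > fs/2 = 5.9 MHz, folds to fs − 7.6 MHz = 4.2 MHz.
60.4 MHz mod fs = 1.4 MHz.
1.4 MHz ≤ fs/2 = 5.9 MHz, appears at 1.4 MHz.
31.6 MHz mod fs = 8 MHz.
8 MHz > fs/2 = 5.9 MHz, folds to fs − 8 MHz = 3.8 MHz.
45.8 MHz mod fs = 10.4 MHz.
10.4 MHz > fs/2 = 5.9 MHz, folds to fs − 10.4 MHz = 1.4 MHz.
Distinct values: {1.4 MHz, 3.8 MHz, 4.2 MHz, 5 MHz}.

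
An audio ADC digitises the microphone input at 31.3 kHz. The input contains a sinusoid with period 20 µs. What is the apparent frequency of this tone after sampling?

12.6 kHz

T = 20 µs → f = 1/T = 50 kHz.
50 kHz mod fs = 18.7 kHz.
18.7 kHz > fs/2 = 15.65 kHz, folds to fs − 18.7 kHz = 12.6 kHz.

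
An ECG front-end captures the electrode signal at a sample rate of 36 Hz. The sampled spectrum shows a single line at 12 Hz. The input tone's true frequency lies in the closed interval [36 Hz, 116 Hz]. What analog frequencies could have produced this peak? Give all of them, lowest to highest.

Frequencies that alias to 12 Hz are k·fs ± 12 Hz for integer k ≥ 0.
k=0: 12 Hz.
k=1: 24 Hz, 48 Hz.
k=2: 60 Hz, 84 Hz.
k=3: 96 Hz, 120 Hz.
k=4: 132 Hz, 156 Hz.
Within [36 Hz, 116 Hz]: 48 Hz, 60 Hz, 84 Hz, 96 Hz.

48 Hz, 60 Hz, 84 Hz, 96 Hz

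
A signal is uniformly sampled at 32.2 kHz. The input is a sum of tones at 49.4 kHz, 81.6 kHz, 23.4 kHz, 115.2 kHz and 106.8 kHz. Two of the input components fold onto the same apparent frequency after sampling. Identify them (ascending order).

fs/2 = 16.1 kHz.
49.4 kHz mod fs = 17.2 kHz.
17.2 kHz > fs/2 = 16.1 kHz, folds to fs − 17.2 kHz = 15 kHz.
81.6 kHz mod fs = 17.2 kHz.
17.2 kHz > fs/2 = 16.1 kHz, folds to fs − 17.2 kHz = 15 kHz.
23.4 kHz > fs/2 = 16.1 kHz, folds to fs − 23.4 kHz = 8.8 kHz.
115.2 kHz mod fs = 18.6 kHz.
18.6 kHz > fs/2 = 16.1 kHz, folds to fs − 18.6 kHz = 13.6 kHz.
106.8 kHz mod fs = 10.2 kHz.
10.2 kHz ≤ fs/2 = 16.1 kHz, appears at 10.2 kHz.
49.4 kHz and 81.6 kHz both map to 15 kHz.

49.4 kHz, 81.6 kHz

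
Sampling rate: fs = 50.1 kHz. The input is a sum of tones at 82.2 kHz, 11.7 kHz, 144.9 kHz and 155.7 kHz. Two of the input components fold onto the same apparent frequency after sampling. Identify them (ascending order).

144.9 kHz, 155.7 kHz

fs/2 = 25.05 kHz.
82.2 kHz mod fs = 32.1 kHz.
32.1 kHz > fs/2 = 25.05 kHz, folds to fs − 32.1 kHz = 18 kHz.
11.7 kHz ≤ fs/2 = 25.05 kHz, passes unchanged.
144.9 kHz mod fs = 44.7 kHz.
44.7 kHz > fs/2 = 25.05 kHz, folds to fs − 44.7 kHz = 5.4 kHz.
155.7 kHz mod fs = 5.4 kHz.
5.4 kHz ≤ fs/2 = 25.05 kHz, appears at 5.4 kHz.
144.9 kHz and 155.7 kHz both map to 5.4 kHz.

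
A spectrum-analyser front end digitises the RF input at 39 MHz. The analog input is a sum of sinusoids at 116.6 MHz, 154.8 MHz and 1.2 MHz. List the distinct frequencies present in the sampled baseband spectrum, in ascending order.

0.4 MHz, 1.2 MHz

fs/2 = 19.5 MHz.
116.6 MHz mod fs = 38.6 MHz.
38.6 MHz > fs/2 = 19.5 MHz, folds to fs − 38.6 MHz = 0.4 MHz.
154.8 MHz mod fs = 37.8 MHz.
37.8 MHz > fs/2 = 19.5 MHz, folds to fs − 37.8 MHz = 1.2 MHz.
1.2 MHz ≤ fs/2 = 19.5 MHz, passes unchanged.
Distinct values: {0.4 MHz, 1.2 MHz}.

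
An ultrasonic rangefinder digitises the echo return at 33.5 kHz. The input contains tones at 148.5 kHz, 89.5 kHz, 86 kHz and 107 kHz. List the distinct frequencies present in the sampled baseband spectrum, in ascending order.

6.5 kHz, 11 kHz, 14.5 kHz

fs/2 = 16.75 kHz.
148.5 kHz mod fs = 14.5 kHz.
14.5 kHz ≤ fs/2 = 16.75 kHz, appears at 14.5 kHz.
89.5 kHz mod fs = 22.5 kHz.
22.5 kHz > fs/2 = 16.75 kHz, folds to fs − 22.5 kHz = 11 kHz.
86 kHz mod fs = 19 kHz.
19 kHz > fs/2 = 16.75 kHz, folds to fs − 19 kHz = 14.5 kHz.
107 kHz mod fs = 6.5 kHz.
6.5 kHz ≤ fs/2 = 16.75 kHz, appears at 6.5 kHz.
Distinct values: {6.5 kHz, 11 kHz, 14.5 kHz}.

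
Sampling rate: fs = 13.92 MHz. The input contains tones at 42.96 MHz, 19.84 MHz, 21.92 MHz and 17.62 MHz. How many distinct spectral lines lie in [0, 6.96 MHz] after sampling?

3

fs/2 = 6.96 MHz.
42.96 MHz mod fs = 1.2 MHz.
1.2 MHz ≤ fs/2 = 6.96 MHz, appears at 1.2 MHz.
19.84 MHz mod fs = 5.92 MHz.
5.92 MHz ≤ fs/2 = 6.96 MHz, appears at 5.92 MHz.
21.92 MHz mod fs = 8 MHz.
8 MHz > fs/2 = 6.96 MHz, folds to fs − 8 MHz = 5.92 MHz.
17.62 MHz mod fs = 3.7 MHz.
3.7 MHz ≤ fs/2 = 6.96 MHz, appears at 3.7 MHz.
Distinct values: {1.2 MHz, 3.7 MHz, 5.92 MHz} → 3.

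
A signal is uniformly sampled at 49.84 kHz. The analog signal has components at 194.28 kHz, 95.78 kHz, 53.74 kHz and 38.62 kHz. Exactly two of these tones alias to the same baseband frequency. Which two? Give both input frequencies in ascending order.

fs/2 = 24.92 kHz.
194.28 kHz mod fs = 44.76 kHz.
44.76 kHz > fs/2 = 24.92 kHz, folds to fs − 44.76 kHz = 5.08 kHz.
95.78 kHz mod fs = 45.94 kHz.
45.94 kHz > fs/2 = 24.92 kHz, folds to fs − 45.94 kHz = 3.9 kHz.
53.74 kHz mod fs = 3.9 kHz.
3.9 kHz ≤ fs/2 = 24.92 kHz, appears at 3.9 kHz.
38.62 kHz > fs/2 = 24.92 kHz, folds to fs − 38.62 kHz = 11.22 kHz.
53.74 kHz and 95.78 kHz both map to 3.9 kHz.

53.74 kHz, 95.78 kHz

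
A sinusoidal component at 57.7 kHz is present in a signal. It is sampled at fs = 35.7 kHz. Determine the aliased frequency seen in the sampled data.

57.7 kHz mod fs = 22 kHz.
22 kHz > fs/2 = 17.85 kHz, folds to fs − 22 kHz = 13.7 kHz.

13.7 kHz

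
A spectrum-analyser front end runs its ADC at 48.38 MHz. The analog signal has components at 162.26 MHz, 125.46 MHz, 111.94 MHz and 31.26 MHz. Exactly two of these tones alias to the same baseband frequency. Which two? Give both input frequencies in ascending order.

31.26 MHz, 162.26 MHz

fs/2 = 24.19 MHz.
162.26 MHz mod fs = 17.12 MHz.
17.12 MHz ≤ fs/2 = 24.19 MHz, appears at 17.12 MHz.
125.46 MHz mod fs = 28.7 MHz.
28.7 MHz > fs/2 = 24.19 MHz, folds to fs − 28.7 MHz = 19.68 MHz.
111.94 MHz mod fs = 15.18 MHz.
15.18 MHz ≤ fs/2 = 24.19 MHz, appears at 15.18 MHz.
31.26 MHz > fs/2 = 24.19 MHz, folds to fs − 31.26 MHz = 17.12 MHz.
31.26 MHz and 162.26 MHz both map to 17.12 MHz.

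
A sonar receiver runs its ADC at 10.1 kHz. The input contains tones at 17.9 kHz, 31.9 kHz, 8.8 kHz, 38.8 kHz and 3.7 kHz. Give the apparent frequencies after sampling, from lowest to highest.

1.3 kHz, 1.6 kHz, 2.3 kHz, 3.7 kHz

fs/2 = 5.05 kHz.
17.9 kHz mod fs = 7.8 kHz.
7.8 kHz > fs/2 = 5.05 kHz, folds to fs − 7.8 kHz = 2.3 kHz.
31.9 kHz mod fs = 1.6 kHz.
1.6 kHz ≤ fs/2 = 5.05 kHz, appears at 1.6 kHz.
8.8 kHz > fs/2 = 5.05 kHz, folds to fs − 8.8 kHz = 1.3 kHz.
38.8 kHz mod fs = 8.5 kHz.
8.5 kHz > fs/2 = 5.05 kHz, folds to fs − 8.5 kHz = 1.6 kHz.
3.7 kHz ≤ fs/2 = 5.05 kHz, passes unchanged.
Distinct values: {1.3 kHz, 1.6 kHz, 2.3 kHz, 3.7 kHz}.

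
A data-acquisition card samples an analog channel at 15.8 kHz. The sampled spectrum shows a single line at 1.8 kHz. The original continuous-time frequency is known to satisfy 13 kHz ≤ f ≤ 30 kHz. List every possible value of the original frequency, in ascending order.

Frequencies that alias to 1.8 kHz are k·fs ± 1.8 kHz for integer k ≥ 0.
k=0: 1.8 kHz.
k=1: 14 kHz, 17.6 kHz.
k=2: 29.8 kHz, 33.4 kHz.
k=3: 45.6 kHz, 49.2 kHz.
Within [13 kHz, 30 kHz]: 14 kHz, 17.6 kHz, 29.8 kHz.

14 kHz, 17.6 kHz, 29.8 kHz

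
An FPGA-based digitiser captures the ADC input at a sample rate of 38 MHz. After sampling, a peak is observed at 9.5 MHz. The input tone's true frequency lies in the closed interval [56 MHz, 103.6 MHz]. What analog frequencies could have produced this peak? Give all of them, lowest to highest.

66.5 MHz, 85.5 MHz

Frequencies that alias to 9.5 MHz are k·fs ± 9.5 MHz for integer k ≥ 0.
k=0: 9.5 MHz.
k=1: 28.5 MHz, 47.5 MHz.
k=2: 66.5 MHz, 85.5 MHz.
k=3: 104.5 MHz, 123.5 MHz.
Within [56 MHz, 103.6 MHz]: 66.5 MHz, 85.5 MHz.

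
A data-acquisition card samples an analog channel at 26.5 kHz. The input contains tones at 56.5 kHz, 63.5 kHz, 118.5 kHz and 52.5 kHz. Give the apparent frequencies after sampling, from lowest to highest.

0.5 kHz, 3.5 kHz, 10.5 kHz, 12.5 kHz

fs/2 = 13.25 kHz.
56.5 kHz mod fs = 3.5 kHz.
3.5 kHz ≤ fs/2 = 13.25 kHz, appears at 3.5 kHz.
63.5 kHz mod fs = 10.5 kHz.
10.5 kHz ≤ fs/2 = 13.25 kHz, appears at 10.5 kHz.
118.5 kHz mod fs = 12.5 kHz.
12.5 kHz ≤ fs/2 = 13.25 kHz, appears at 12.5 kHz.
52.5 kHz mod fs = 26 kHz.
26 kHz > fs/2 = 13.25 kHz, folds to fs − 26 kHz = 0.5 kHz.
Distinct values: {0.5 kHz, 3.5 kHz, 10.5 kHz, 12.5 kHz}.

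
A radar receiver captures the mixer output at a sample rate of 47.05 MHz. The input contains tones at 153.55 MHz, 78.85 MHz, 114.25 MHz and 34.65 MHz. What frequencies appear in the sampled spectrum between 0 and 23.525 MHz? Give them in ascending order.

fs/2 = 23.525 MHz.
153.55 MHz mod fs = 12.4 MHz.
12.4 MHz ≤ fs/2 = 23.525 MHz, appears at 12.4 MHz.
78.85 MHz mod fs = 31.8 MHz.
31.8 MHz > fs/2 = 23.525 MHz, folds to fs − 31.8 MHz = 15.25 MHz.
114.25 MHz mod fs = 20.15 MHz.
20.15 MHz ≤ fs/2 = 23.525 MHz, appears at 20.15 MHz.
34.65 MHz > fs/2 = 23.525 MHz, folds to fs − 34.65 MHz = 12.4 MHz.
Distinct values: {12.4 MHz, 15.25 MHz, 20.15 MHz}.

12.4 MHz, 15.25 MHz, 20.15 MHz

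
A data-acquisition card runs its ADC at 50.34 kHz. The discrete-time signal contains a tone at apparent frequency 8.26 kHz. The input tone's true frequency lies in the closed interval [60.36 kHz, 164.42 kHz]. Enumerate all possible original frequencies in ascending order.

92.42 kHz, 108.94 kHz, 142.76 kHz, 159.28 kHz

Frequencies that alias to 8.26 kHz are k·fs ± 8.26 kHz for integer k ≥ 0.
k=0: 8.26 kHz.
k=1: 42.08 kHz, 58.6 kHz.
k=2: 92.42 kHz, 108.94 kHz.
k=3: 142.76 kHz, 159.28 kHz.
k=4: 193.1 kHz, 209.62 kHz.
Within [60.36 kHz, 164.42 kHz]: 92.42 kHz, 108.94 kHz, 142.76 kHz, 159.28 kHz.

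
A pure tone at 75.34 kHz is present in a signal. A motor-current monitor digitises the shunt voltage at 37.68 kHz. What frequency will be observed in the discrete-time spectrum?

0.02 kHz

75.34 kHz mod fs = 37.66 kHz.
37.66 kHz > fs/2 = 18.84 kHz, folds to fs − 37.66 kHz = 0.02 kHz.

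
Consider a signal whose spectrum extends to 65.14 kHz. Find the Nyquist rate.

130.28 kHz

Nyquist rate = 2 × 65.14 kHz = 130.28 kHz.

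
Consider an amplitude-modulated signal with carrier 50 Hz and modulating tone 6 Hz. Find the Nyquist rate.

112 Hz

AM sidebands sit at fc ± fm = 44 Hz and 56 Hz.
Highest-frequency component: 56 Hz.
Nyquist rate = 2 × 56 Hz = 112 Hz.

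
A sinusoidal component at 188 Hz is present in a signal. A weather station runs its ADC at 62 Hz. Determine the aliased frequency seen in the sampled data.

188 Hz mod fs = 2 Hz.
2 Hz ≤ fs/2 = 31 Hz, appears at 2 Hz.

2 Hz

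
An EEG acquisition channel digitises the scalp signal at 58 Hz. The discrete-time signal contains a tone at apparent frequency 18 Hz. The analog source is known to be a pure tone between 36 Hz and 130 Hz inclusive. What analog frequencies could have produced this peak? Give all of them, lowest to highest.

40 Hz, 76 Hz, 98 Hz

Frequencies that alias to 18 Hz are k·fs ± 18 Hz for integer k ≥ 0.
k=0: 18 Hz.
k=1: 40 Hz, 76 Hz.
k=2: 98 Hz, 134 Hz.
k=3: 156 Hz, 192 Hz.
Within [36 Hz, 130 Hz]: 40 Hz, 76 Hz, 98 Hz.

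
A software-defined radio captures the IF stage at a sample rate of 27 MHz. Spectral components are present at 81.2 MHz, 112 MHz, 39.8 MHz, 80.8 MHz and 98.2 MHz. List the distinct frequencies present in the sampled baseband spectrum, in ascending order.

0.2 MHz, 4 MHz, 9.8 MHz, 12.8 MHz

fs/2 = 13.5 MHz.
81.2 MHz mod fs = 0.2 MHz.
0.2 MHz ≤ fs/2 = 13.5 MHz, appears at 0.2 MHz.
112 MHz mod fs = 4 MHz.
4 MHz ≤ fs/2 = 13.5 MHz, appears at 4 MHz.
39.8 MHz mod fs = 12.8 MHz.
12.8 MHz ≤ fs/2 = 13.5 MHz, appears at 12.8 MHz.
80.8 MHz mod fs = 26.8 MHz.
26.8 MHz > fs/2 = 13.5 MHz, folds to fs − 26.8 MHz = 0.2 MHz.
98.2 MHz mod fs = 17.2 MHz.
17.2 MHz > fs/2 = 13.5 MHz, folds to fs − 17.2 MHz = 9.8 MHz.
Distinct values: {0.2 MHz, 4 MHz, 9.8 MHz, 12.8 MHz}.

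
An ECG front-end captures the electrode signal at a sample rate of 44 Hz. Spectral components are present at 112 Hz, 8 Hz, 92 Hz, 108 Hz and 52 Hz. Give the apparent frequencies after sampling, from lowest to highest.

4 Hz, 8 Hz, 20 Hz

fs/2 = 22 Hz.
112 Hz mod fs = 24 Hz.
24 Hz > fs/2 = 22 Hz, folds to fs − 24 Hz = 20 Hz.
8 Hz ≤ fs/2 = 22 Hz, passes unchanged.
92 Hz mod fs = 4 Hz.
4 Hz ≤ fs/2 = 22 Hz, appears at 4 Hz.
108 Hz mod fs = 20 Hz.
20 Hz ≤ fs/2 = 22 Hz, appears at 20 Hz.
52 Hz mod fs = 8 Hz.
8 Hz ≤ fs/2 = 22 Hz, appears at 8 Hz.
Distinct values: {4 Hz, 8 Hz, 20 Hz}.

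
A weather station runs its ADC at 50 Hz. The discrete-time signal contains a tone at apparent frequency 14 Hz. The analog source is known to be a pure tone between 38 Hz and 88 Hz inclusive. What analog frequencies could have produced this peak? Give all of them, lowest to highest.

Frequencies that alias to 14 Hz are k·fs ± 14 Hz for integer k ≥ 0.
k=0: 14 Hz.
k=1: 36 Hz, 64 Hz.
k=2: 86 Hz, 114 Hz.
k=3: 136 Hz, 164 Hz.
Within [38 Hz, 88 Hz]: 64 Hz, 86 Hz.

64 Hz, 86 Hz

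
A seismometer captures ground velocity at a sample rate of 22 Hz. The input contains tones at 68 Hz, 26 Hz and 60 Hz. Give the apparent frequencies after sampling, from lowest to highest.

2 Hz, 4 Hz, 6 Hz

fs/2 = 11 Hz.
68 Hz mod fs = 2 Hz.
2 Hz ≤ fs/2 = 11 Hz, appears at 2 Hz.
26 Hz mod fs = 4 Hz.
4 Hz ≤ fs/2 = 11 Hz, appears at 4 Hz.
60 Hz mod fs = 16 Hz.
16 Hz > fs/2 = 11 Hz, folds to fs − 16 Hz = 6 Hz.
Distinct values: {2 Hz, 4 Hz, 6 Hz}.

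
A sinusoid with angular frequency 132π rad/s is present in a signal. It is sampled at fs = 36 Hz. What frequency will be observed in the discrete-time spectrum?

ω = 132π rad/s → f = ω/(2π) = 66 Hz.
66 Hz mod fs = 30 Hz.
30 Hz > fs/2 = 18 Hz, folds to fs − 30 Hz = 6 Hz.

6 Hz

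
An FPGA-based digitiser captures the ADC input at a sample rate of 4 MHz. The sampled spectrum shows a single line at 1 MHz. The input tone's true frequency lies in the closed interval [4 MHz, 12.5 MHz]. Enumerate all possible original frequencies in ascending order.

5 MHz, 7 MHz, 9 MHz, 11 MHz

Frequencies that alias to 1 MHz are k·fs ± 1 MHz for integer k ≥ 0.
k=0: 1 MHz.
k=1: 3 MHz, 5 MHz.
k=2: 7 MHz, 9 MHz.
k=3: 11 MHz, 13 MHz.
k=4: 15 MHz, 17 MHz.
Within [4 MHz, 12.5 MHz]: 5 MHz, 7 MHz, 9 MHz, 11 MHz.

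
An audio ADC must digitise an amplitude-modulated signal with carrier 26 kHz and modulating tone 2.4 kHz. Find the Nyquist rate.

56.8 kHz

AM sidebands sit at fc ± fm = 23.6 kHz and 28.4 kHz.
Highest-frequency component: 28.4 kHz.
Nyquist rate = 2 × 28.4 kHz = 56.8 kHz.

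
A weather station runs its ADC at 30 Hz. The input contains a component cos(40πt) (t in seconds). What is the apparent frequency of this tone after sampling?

ω = 40π rad/s → f = ω/(2π) = 20 Hz.
20 Hz > fs/2 = 15 Hz, folds to fs − 20 Hz = 10 Hz.

10 Hz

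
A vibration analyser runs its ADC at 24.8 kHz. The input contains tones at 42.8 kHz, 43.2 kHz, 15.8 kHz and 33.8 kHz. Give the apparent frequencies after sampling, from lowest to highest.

fs/2 = 12.4 kHz.
42.8 kHz mod fs = 18 kHz.
18 kHz > fs/2 = 12.4 kHz, folds to fs − 18 kHz = 6.8 kHz.
43.2 kHz mod fs = 18.4 kHz.
18.4 kHz > fs/2 = 12.4 kHz, folds to fs − 18.4 kHz = 6.4 kHz.
15.8 kHz > fs/2 = 12.4 kHz, folds to fs − 15.8 kHz = 9 kHz.
33.8 kHz mod fs = 9 kHz.
9 kHz ≤ fs/2 = 12.4 kHz, appears at 9 kHz.
Distinct values: {6.4 kHz, 6.8 kHz, 9 kHz}.

6.4 kHz, 6.8 kHz, 9 kHz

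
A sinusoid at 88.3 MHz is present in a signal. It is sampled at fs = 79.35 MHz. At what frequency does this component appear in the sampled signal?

8.95 MHz

88.3 MHz mod fs = 8.95 MHz.
8.95 MHz ≤ fs/2 = 39.675 MHz, appears at 8.95 MHz.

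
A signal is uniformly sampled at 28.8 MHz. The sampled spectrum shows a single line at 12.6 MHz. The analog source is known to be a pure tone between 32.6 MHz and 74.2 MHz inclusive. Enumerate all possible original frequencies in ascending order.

Frequencies that alias to 12.6 MHz are k·fs ± 12.6 MHz for integer k ≥ 0.
k=0: 12.6 MHz.
k=1: 16.2 MHz, 41.4 MHz.
k=2: 45 MHz, 70.2 MHz.
k=3: 73.8 MHz, 99 MHz.
k=4: 102.6 MHz, 127.8 MHz.
Within [32.6 MHz, 74.2 MHz]: 41.4 MHz, 45 MHz, 70.2 MHz, 73.8 MHz.

41.4 MHz, 45 MHz, 70.2 MHz, 73.8 MHz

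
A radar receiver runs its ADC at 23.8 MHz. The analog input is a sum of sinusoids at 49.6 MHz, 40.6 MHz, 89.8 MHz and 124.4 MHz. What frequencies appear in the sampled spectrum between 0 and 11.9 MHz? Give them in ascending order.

fs/2 = 11.9 MHz.
49.6 MHz mod fs = 2 MHz.
2 MHz ≤ fs/2 = 11.9 MHz, appears at 2 MHz.
40.6 MHz mod fs = 16.8 MHz.
16.8 MHz > fs/2 = 11.9 MHz, folds to fs − 16.8 MHz = 7 MHz.
89.8 MHz mod fs = 18.4 MHz.
18.4 MHz > fs/2 = 11.9 MHz, folds to fs − 18.4 MHz = 5.4 MHz.
124.4 MHz mod fs = 5.4 MHz.
5.4 MHz ≤ fs/2 = 11.9 MHz, appears at 5.4 MHz.
Distinct values: {2 MHz, 5.4 MHz, 7 MHz}.

2 MHz, 5.4 MHz, 7 MHz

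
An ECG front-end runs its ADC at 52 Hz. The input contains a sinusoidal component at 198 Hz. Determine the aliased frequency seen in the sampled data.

10 Hz

198 Hz mod fs = 42 Hz.
42 Hz > fs/2 = 26 Hz, folds to fs − 42 Hz = 10 Hz.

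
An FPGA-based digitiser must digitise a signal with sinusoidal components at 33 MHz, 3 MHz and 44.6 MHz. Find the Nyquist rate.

Highest-frequency component: 44.6 MHz.
Nyquist rate = 2 × 44.6 MHz = 89.2 MHz.

89.2 MHz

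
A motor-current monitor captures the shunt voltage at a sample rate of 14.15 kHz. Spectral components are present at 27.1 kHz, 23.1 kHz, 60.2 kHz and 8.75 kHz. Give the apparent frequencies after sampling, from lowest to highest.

1.2 kHz, 3.6 kHz, 5.2 kHz, 5.4 kHz

fs/2 = 7.075 kHz.
27.1 kHz mod fs = 12.95 kHz.
12.95 kHz > fs/2 = 7.075 kHz, folds to fs − 12.95 kHz = 1.2 kHz.
23.1 kHz mod fs = 8.95 kHz.
8.95 kHz > fs/2 = 7.075 kHz, folds to fs − 8.95 kHz = 5.2 kHz.
60.2 kHz mod fs = 3.6 kHz.
3.6 kHz ≤ fs/2 = 7.075 kHz, appears at 3.6 kHz.
8.75 kHz > fs/2 = 7.075 kHz, folds to fs − 8.75 kHz = 5.4 kHz.
Distinct values: {1.2 kHz, 3.6 kHz, 5.2 kHz, 5.4 kHz}.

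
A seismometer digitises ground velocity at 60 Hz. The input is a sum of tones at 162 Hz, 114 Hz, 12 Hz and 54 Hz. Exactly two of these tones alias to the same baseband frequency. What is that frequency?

6 Hz

fs/2 = 30 Hz.
162 Hz mod fs = 42 Hz.
42 Hz > fs/2 = 30 Hz, folds to fs − 42 Hz = 18 Hz.
114 Hz mod fs = 54 Hz.
54 Hz > fs/2 = 30 Hz, folds to fs − 54 Hz = 6 Hz.
12 Hz ≤ fs/2 = 30 Hz, passes unchanged.
54 Hz > fs/2 = 30 Hz, folds to fs − 54 Hz = 6 Hz.
54 Hz and 114 Hz both map to 6 Hz.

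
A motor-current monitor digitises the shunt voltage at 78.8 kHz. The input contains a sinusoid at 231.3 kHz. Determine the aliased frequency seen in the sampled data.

231.3 kHz mod fs = 73.7 kHz.
73.7 kHz > fs/2 = 39.4 kHz, folds to fs − 73.7 kHz = 5.1 kHz.

5.1 kHz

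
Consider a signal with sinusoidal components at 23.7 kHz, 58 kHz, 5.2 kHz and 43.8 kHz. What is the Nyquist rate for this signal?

116 kHz

Highest-frequency component: 58 kHz.
Nyquist rate = 2 × 58 kHz = 116 kHz.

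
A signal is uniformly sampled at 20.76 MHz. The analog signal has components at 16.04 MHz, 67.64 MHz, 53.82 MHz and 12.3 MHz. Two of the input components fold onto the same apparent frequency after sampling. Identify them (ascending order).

12.3 MHz, 53.82 MHz

fs/2 = 10.38 MHz.
16.04 MHz > fs/2 = 10.38 MHz, folds to fs − 16.04 MHz = 4.72 MHz.
67.64 MHz mod fs = 5.36 MHz.
5.36 MHz ≤ fs/2 = 10.38 MHz, appears at 5.36 MHz.
53.82 MHz mod fs = 12.3 MHz.
12.3 MHz > fs/2 = 10.38 MHz, folds to fs − 12.3 MHz = 8.46 MHz.
12.3 MHz > fs/2 = 10.38 MHz, folds to fs − 12.3 MHz = 8.46 MHz.
12.3 MHz and 53.82 MHz both map to 8.46 MHz.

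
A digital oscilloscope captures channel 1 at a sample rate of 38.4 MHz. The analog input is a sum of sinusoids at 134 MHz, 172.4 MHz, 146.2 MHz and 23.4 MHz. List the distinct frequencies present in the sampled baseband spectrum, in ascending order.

fs/2 = 19.2 MHz.
134 MHz mod fs = 18.8 MHz.
18.8 MHz ≤ fs/2 = 19.2 MHz, appears at 18.8 MHz.
172.4 MHz mod fs = 18.8 MHz.
18.8 MHz ≤ fs/2 = 19.2 MHz, appears at 18.8 MHz.
146.2 MHz mod fs = 31 MHz.
31 MHz > fs/2 = 19.2 MHz, folds to fs − 31 MHz = 7.4 MHz.
23.4 MHz > fs/2 = 19.2 MHz, folds to fs − 23.4 MHz = 15 MHz.
Distinct values: {7.4 MHz, 15 MHz, 18.8 MHz}.

7.4 MHz, 15 MHz, 18.8 MHz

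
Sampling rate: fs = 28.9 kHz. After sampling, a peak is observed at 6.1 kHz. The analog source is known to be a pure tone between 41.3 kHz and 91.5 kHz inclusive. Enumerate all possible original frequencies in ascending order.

Frequencies that alias to 6.1 kHz are k·fs ± 6.1 kHz for integer k ≥ 0.
k=0: 6.1 kHz.
k=1: 22.8 kHz, 35 kHz.
k=2: 51.7 kHz, 63.9 kHz.
k=3: 80.6 kHz, 92.8 kHz.
k=4: 109.5 kHz, 121.7 kHz.
Within [41.3 kHz, 91.5 kHz]: 51.7 kHz, 63.9 kHz, 80.6 kHz.

51.7 kHz, 63.9 kHz, 80.6 kHz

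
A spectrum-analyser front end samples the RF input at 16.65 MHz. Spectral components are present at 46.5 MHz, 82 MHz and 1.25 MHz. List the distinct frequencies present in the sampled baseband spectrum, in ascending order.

1.25 MHz, 3.45 MHz

fs/2 = 8.325 MHz.
46.5 MHz mod fs = 13.2 MHz.
13.2 MHz > fs/2 = 8.325 MHz, folds to fs − 13.2 MHz = 3.45 MHz.
82 MHz mod fs = 15.4 MHz.
15.4 MHz > fs/2 = 8.325 MHz, folds to fs − 15.4 MHz = 1.25 MHz.
1.25 MHz ≤ fs/2 = 8.325 MHz, passes unchanged.
Distinct values: {1.25 MHz, 3.45 MHz}.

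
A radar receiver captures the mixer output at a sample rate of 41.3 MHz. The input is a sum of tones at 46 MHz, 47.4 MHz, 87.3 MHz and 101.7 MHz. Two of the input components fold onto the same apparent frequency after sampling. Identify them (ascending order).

46 MHz, 87.3 MHz

fs/2 = 20.65 MHz.
46 MHz mod fs = 4.7 MHz.
4.7 MHz ≤ fs/2 = 20.65 MHz, appears at 4.7 MHz.
47.4 MHz mod fs = 6.1 MHz.
6.1 MHz ≤ fs/2 = 20.65 MHz, appears at 6.1 MHz.
87.3 MHz mod fs = 4.7 MHz.
4.7 MHz ≤ fs/2 = 20.65 MHz, appears at 4.7 MHz.
101.7 MHz mod fs = 19.1 MHz.
19.1 MHz ≤ fs/2 = 20.65 MHz, appears at 19.1 MHz.
46 MHz and 87.3 MHz both map to 4.7 MHz.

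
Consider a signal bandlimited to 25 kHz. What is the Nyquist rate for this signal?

50 kHz

Nyquist rate = 2 × 25 kHz = 50 kHz.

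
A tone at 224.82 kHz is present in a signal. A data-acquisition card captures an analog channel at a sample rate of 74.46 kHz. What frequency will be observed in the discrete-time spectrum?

1.44 kHz

224.82 kHz mod fs = 1.44 kHz.
1.44 kHz ≤ fs/2 = 37.23 kHz, appears at 1.44 kHz.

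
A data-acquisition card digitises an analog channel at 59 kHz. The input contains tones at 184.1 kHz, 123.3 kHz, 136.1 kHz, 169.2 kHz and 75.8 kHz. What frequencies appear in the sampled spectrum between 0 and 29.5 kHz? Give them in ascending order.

5.3 kHz, 7.1 kHz, 7.8 kHz, 16.8 kHz, 18.1 kHz

fs/2 = 29.5 kHz.
184.1 kHz mod fs = 7.1 kHz.
7.1 kHz ≤ fs/2 = 29.5 kHz, appears at 7.1 kHz.
123.3 kHz mod fs = 5.3 kHz.
5.3 kHz ≤ fs/2 = 29.5 kHz, appears at 5.3 kHz.
136.1 kHz mod fs = 18.1 kHz.
18.1 kHz ≤ fs/2 = 29.5 kHz, appears at 18.1 kHz.
169.2 kHz mod fs = 51.2 kHz.
51.2 kHz > fs/2 = 29.5 kHz, folds to fs − 51.2 kHz = 7.8 kHz.
75.8 kHz mod fs = 16.8 kHz.
16.8 kHz ≤ fs/2 = 29.5 kHz, appears at 16.8 kHz.
Distinct values: {5.3 kHz, 7.1 kHz, 7.8 kHz, 16.8 kHz, 18.1 kHz}.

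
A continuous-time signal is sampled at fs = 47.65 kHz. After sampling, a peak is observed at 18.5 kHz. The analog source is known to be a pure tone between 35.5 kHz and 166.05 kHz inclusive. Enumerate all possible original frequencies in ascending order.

Frequencies that alias to 18.5 kHz are k·fs ± 18.5 kHz for integer k ≥ 0.
k=0: 18.5 kHz.
k=1: 29.15 kHz, 66.15 kHz.
k=2: 76.8 kHz, 113.8 kHz.
k=3: 124.45 kHz, 161.45 kHz.
k=4: 172.1 kHz, 209.1 kHz.
Within [35.5 kHz, 166.05 kHz]: 66.15 kHz, 76.8 kHz, 113.8 kHz, 124.45 kHz, 161.45 kHz.

66.15 kHz, 76.8 kHz, 113.8 kHz, 124.45 kHz, 161.45 kHz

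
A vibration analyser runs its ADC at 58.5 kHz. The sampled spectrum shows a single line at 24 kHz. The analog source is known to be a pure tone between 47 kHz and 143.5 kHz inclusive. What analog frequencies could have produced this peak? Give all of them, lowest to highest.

82.5 kHz, 93 kHz, 141 kHz

Frequencies that alias to 24 kHz are k·fs ± 24 kHz for integer k ≥ 0.
k=0: 24 kHz.
k=1: 34.5 kHz, 82.5 kHz.
k=2: 93 kHz, 141 kHz.
k=3: 151.5 kHz, 199.5 kHz.
Within [47 kHz, 143.5 kHz]: 82.5 kHz, 93 kHz, 141 kHz.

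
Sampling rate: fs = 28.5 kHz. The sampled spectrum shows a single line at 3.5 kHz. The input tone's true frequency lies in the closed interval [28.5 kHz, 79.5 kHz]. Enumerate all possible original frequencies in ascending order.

32 kHz, 53.5 kHz, 60.5 kHz

Frequencies that alias to 3.5 kHz are k·fs ± 3.5 kHz for integer k ≥ 0.
k=0: 3.5 kHz.
k=1: 25 kHz, 32 kHz.
k=2: 53.5 kHz, 60.5 kHz.
k=3: 82 kHz, 89 kHz.
Within [28.5 kHz, 79.5 kHz]: 32 kHz, 53.5 kHz, 60.5 kHz.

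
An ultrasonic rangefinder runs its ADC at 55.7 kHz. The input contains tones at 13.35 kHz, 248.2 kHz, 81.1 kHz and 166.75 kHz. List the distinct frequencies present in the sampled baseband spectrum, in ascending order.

fs/2 = 27.85 kHz.
13.35 kHz ≤ fs/2 = 27.85 kHz, passes unchanged.
248.2 kHz mod fs = 25.4 kHz.
25.4 kHz ≤ fs/2 = 27.85 kHz, appears at 25.4 kHz.
81.1 kHz mod fs = 25.4 kHz.
25.4 kHz ≤ fs/2 = 27.85 kHz, appears at 25.4 kHz.
166.75 kHz mod fs = 55.35 kHz.
55.35 kHz > fs/2 = 27.85 kHz, folds to fs − 55.35 kHz = 0.35 kHz.
Distinct values: {0.35 kHz, 13.35 kHz, 25.4 kHz}.

0.35 kHz, 13.35 kHz, 25.4 kHz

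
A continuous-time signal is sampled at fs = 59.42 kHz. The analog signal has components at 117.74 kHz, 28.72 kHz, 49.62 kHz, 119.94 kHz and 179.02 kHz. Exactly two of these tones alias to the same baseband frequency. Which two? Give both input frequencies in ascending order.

fs/2 = 29.71 kHz.
117.74 kHz mod fs = 58.32 kHz.
58.32 kHz > fs/2 = 29.71 kHz, folds to fs − 58.32 kHz = 1.1 kHz.
28.72 kHz ≤ fs/2 = 29.71 kHz, passes unchanged.
49.62 kHz > fs/2 = 29.71 kHz, folds to fs − 49.62 kHz = 9.8 kHz.
119.94 kHz mod fs = 1.1 kHz.
1.1 kHz ≤ fs/2 = 29.71 kHz, appears at 1.1 kHz.
179.02 kHz mod fs = 0.76 kHz.
0.76 kHz ≤ fs/2 = 29.71 kHz, appears at 0.76 kHz.
117.74 kHz and 119.94 kHz both map to 1.1 kHz.

117.74 kHz, 119.94 kHz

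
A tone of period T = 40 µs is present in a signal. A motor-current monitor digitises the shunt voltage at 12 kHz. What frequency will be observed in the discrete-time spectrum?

1 kHz

T = 40 µs → f = 1/T = 25 kHz.
25 kHz mod fs = 1 kHz.
1 kHz ≤ fs/2 = 6 kHz, appears at 1 kHz.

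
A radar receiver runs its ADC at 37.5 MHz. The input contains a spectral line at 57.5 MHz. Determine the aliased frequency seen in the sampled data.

57.5 MHz mod fs = 20 MHz.
20 MHz > fs/2 = 18.75 MHz, folds to fs − 20 MHz = 17.5 MHz.

17.5 MHz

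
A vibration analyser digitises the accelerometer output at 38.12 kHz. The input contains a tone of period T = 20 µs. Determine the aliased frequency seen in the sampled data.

11.88 kHz

T = 20 µs → f = 1/T = 50 kHz.
50 kHz mod fs = 11.88 kHz.
11.88 kHz ≤ fs/2 = 19.06 kHz, appears at 11.88 kHz.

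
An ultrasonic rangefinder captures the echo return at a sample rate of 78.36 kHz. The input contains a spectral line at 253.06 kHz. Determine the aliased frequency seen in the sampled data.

17.98 kHz

253.06 kHz mod fs = 17.98 kHz.
17.98 kHz ≤ fs/2 = 39.18 kHz, appears at 17.98 kHz.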